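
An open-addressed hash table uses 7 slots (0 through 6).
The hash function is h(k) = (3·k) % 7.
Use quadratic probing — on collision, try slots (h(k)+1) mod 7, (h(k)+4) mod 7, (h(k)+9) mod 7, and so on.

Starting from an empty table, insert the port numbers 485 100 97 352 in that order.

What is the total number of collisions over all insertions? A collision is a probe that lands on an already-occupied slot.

485 hashes to 6; slot 6 is free => place at 6.
100 hashes to 6; 6 taken => place at 0.
97 hashes to 4; slot 4 is free => place at 4.
352 hashes to 6; 6,0 taken => place at 3.
Table: [100, ., ., 352, 97, ., 485]

3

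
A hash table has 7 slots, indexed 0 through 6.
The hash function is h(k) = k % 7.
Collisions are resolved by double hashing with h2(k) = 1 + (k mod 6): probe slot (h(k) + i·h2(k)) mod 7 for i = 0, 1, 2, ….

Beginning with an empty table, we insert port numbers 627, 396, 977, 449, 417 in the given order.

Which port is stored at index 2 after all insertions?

417

Insert 627: h=4, slot 4 empty -> index 4.
Insert 396: h=4, h2=1, slot 4 occupied -> index 5.
Insert 977: h=4, h2=6, slot 4 occupied -> index 3.
Insert 449: h=1, slot 1 empty -> index 1.
Insert 417: h=4, h2=4, slots 4,1,5 occupied -> index 2.
Table: [_, 449, 417, 977, 627, 396, _]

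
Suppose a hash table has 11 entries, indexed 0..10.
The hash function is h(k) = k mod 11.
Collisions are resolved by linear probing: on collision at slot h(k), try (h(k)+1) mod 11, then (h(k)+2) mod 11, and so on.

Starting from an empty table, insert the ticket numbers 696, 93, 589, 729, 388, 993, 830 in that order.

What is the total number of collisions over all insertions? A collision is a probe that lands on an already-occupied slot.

696 hashes to 3; slot 3 is free => place at 3.
93 hashes to 5; slot 5 is free => place at 5.
589 hashes to 6; slot 6 is free => place at 6.
729 hashes to 3; 3 taken => place at 4.
388 hashes to 3; 3,4,5,6 taken => place at 7.
993 hashes to 3; 3,4,5,6,7 taken => place at 8.
830 hashes to 5; 5,6,7,8 taken => place at 9.
Table: [—, —, —, 696, 729, 93, 589, 388, 993, 830, —]

14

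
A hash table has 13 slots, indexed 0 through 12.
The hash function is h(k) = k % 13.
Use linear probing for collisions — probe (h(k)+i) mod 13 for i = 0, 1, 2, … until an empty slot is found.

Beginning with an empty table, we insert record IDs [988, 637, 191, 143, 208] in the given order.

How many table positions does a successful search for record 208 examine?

4

988: h=0 => slot 0
637: h=0, probe 0,1 => slot 1
191: h=9 => slot 9
143: h=0, probe 0,1,2 => slot 2
208: h=0, probe 0,1,2,3 => slot 3
Table: [988, 637, 143, 208, ∅, ∅, ∅, ∅, ∅, 191, ∅, ∅, ∅]
Lookup 208: h=0, probe 0,1,2,3 → found at 3.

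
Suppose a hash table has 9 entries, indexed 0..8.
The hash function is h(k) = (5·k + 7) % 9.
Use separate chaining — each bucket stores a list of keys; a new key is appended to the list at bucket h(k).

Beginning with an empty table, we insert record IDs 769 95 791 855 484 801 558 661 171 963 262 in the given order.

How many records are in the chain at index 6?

769 → bucket 0
95 → bucket 5
791 → bucket 2
855 → bucket 7
484 → bucket 6
801 → bucket 7 (collision)
558 → bucket 7 (collision)
661 → bucket 0 (collision)
171 → bucket 7 (collision)
963 → bucket 7 (collision)
262 → bucket 3
Final buckets:
0: 769 -> 661
1: ∅
2: 791
3: 262
4: ∅
5: 95
6: 484
7: 855 -> 801 -> 558 -> 171 -> 963
8: ∅

1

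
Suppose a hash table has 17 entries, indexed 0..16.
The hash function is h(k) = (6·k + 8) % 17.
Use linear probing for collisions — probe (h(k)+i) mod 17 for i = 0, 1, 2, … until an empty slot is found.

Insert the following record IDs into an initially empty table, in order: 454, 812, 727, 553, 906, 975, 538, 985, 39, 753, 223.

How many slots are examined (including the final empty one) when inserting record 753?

454: h=12 => slot 12
812: h=1 => slot 1
727: h=1, probe 1,2 => slot 2
553: h=11 => slot 11
906: h=4 => slot 4
975: h=10 => slot 10
538: h=6 => slot 6
985: h=2, probe 2,3 => slot 3
39: h=4, probe 4,5 => slot 5
753: h=4, probe 4,5,6,7 => slot 7
223: h=3, probe 3,4,5,6,7,8 => slot 8
Table: [—, 812, 727, 985, 906, 39, 538, 753, 223, —, 975, 553, 454, —, —, —, —]

4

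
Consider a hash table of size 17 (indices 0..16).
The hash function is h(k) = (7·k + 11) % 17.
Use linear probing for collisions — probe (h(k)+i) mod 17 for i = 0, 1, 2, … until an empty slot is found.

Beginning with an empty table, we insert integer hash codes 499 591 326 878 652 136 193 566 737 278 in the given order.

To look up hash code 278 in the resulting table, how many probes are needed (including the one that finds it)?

499: h=2 -> slot 2
591: h=0 -> slot 0
326: h=15 -> slot 15
878: h=3 -> slot 3
652: h=2, probe 2,3,4 -> slot 4
136: h=11 -> slot 11
193: h=2, probe 2,3,4,5 -> slot 5
566: h=12 -> slot 12
737: h=2, probe 2,3,4,5,6 -> slot 6
278: h=2, probe 2,3,4,5,6,7 -> slot 7
Table: [591, —, 499, 878, 652, 193, 737, 278, —, —, —, 136, 566, —, —, 326, —]
Lookup 278: h=2, probe 2,3,4,5,6,7 → found at 7.

6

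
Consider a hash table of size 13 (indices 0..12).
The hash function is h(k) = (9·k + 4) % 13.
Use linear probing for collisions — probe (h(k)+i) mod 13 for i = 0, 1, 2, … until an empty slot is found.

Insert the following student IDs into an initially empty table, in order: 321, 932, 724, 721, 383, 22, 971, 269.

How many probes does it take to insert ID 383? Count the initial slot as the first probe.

321: h=7 -> slot 7
932: h=7, probe 7,8 -> slot 8
724: h=7, probe 7,8,9 -> slot 9
721: h=6 -> slot 6
383: h=6, probe 6,7,8,9,10 -> slot 10
22: h=7, probe 7,8,9,10,11 -> slot 11
971: h=7, probe 7,8,9,10,11,12 -> slot 12
269: h=7, probe 7,8,9,10,11,12,0 -> slot 0
Table: [269, —, —, —, —, —, 721, 321, 932, 724, 383, 22, 971]

5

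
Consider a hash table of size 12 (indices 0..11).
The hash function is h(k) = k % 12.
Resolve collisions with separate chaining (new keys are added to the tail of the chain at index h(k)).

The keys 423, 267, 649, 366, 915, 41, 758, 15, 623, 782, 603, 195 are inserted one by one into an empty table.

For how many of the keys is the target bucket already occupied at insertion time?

6

423 → bucket 3
267 → bucket 3 (collision)
649 → bucket 1
366 → bucket 6
915 → bucket 3 (collision)
41 → bucket 5
758 → bucket 2
15 → bucket 3 (collision)
623 → bucket 11
782 → bucket 2 (collision)
603 → bucket 3 (collision)
195 → bucket 3 (collision)
Final buckets:
0: ∅
1: 649
2: 758 -> 782
3: 423 -> 267 -> 915 -> 15 -> 603 -> 195
4: ∅
5: 41
6: 366
7: ∅
8: ∅
9: ∅
10: ∅
11: 623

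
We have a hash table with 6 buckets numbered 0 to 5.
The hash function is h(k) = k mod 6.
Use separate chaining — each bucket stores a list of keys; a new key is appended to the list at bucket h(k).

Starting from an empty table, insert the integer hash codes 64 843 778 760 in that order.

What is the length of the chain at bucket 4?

64 -> bucket 4
843 -> bucket 3
778 -> bucket 4 (collision)
760 -> bucket 4 (collision)
Final buckets:
0: _
1: _
2: _
3: 843
4: 64 -> 778 -> 760
5: _

3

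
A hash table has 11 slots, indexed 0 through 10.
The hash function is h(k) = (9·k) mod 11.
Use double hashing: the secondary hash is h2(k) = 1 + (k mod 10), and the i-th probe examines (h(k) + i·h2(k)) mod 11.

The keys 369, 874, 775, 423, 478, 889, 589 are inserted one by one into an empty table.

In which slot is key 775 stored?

369: h=10 -> slot 10
874: h=1 -> slot 1
775: h=1, h2=6, probe 1,7 -> slot 7
423: h=1, h2=4, probe 1,5 -> slot 5
478: h=1, h2=9, probe 1,10,8 -> slot 8
889: h=4 -> slot 4
589: h=10, h2=10, probe 10,9 -> slot 9
Table: [_, 874, _, _, 889, 423, _, 775, 478, 589, 369]

7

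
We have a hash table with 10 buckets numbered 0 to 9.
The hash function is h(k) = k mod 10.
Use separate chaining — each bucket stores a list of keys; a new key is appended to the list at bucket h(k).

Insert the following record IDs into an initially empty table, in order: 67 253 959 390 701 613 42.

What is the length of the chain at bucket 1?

67 -> bucket 7
253 -> bucket 3
959 -> bucket 9
390 -> bucket 0
701 -> bucket 1
613 -> bucket 3 (collision)
42 -> bucket 2
Final buckets:
0: 390
1: 701
2: 42
3: 253 -> 613
4: _
5: _
6: _
7: 67
8: _
9: 959

1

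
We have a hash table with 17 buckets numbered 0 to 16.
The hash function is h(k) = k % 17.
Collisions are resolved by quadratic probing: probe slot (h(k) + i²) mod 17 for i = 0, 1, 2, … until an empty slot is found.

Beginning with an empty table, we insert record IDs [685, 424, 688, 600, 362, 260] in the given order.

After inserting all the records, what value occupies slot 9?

Insert 685: h=5, slot 5 empty => index 5.
Insert 424: h=16, slot 16 empty => index 16.
Insert 688: h=8, slot 8 empty => index 8.
Insert 600: h=5, slot 5 occupied => index 6.
Insert 362: h=5, slots 5,6 occupied => index 9.
Insert 260: h=5, slots 5,6,9 occupied => index 14.
Table: [-, -, -, -, -, 685, 600, -, 688, 362, -, -, -, -, 260, -, 424]

362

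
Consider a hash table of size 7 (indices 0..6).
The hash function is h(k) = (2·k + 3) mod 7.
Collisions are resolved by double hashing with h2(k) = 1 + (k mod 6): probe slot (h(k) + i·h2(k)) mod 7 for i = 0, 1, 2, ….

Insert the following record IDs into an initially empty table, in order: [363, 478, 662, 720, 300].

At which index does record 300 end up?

363 hashes to 1; slot 1 is free => place at 1.
478 hashes to 0; slot 0 is free => place at 0.
662 hashes to 4; slot 4 is free => place at 4.
720 hashes to 1, h2=1; 1 taken => place at 2.
300 hashes to 1, h2=1; 1,2 taken => place at 3.
Table: [478, 363, 720, 300, 662, _, _]

3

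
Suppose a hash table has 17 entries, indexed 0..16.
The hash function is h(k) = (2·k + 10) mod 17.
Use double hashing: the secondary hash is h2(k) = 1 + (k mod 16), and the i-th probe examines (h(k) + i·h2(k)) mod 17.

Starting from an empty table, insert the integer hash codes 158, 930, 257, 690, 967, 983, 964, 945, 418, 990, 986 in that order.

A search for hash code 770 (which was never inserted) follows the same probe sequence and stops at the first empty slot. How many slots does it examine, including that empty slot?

158 hashes to 3; slot 3 is free => place at 3.
930 hashes to 0; slot 0 is free => place at 0.
257 hashes to 14; slot 14 is free => place at 14.
690 hashes to 13; slot 13 is free => place at 13.
967 hashes to 6; slot 6 is free => place at 6.
983 hashes to 4; slot 4 is free => place at 4.
964 hashes to 0, h2=5; 0 taken => place at 5.
945 hashes to 13, h2=2; 13 taken => place at 15.
418 hashes to 13, h2=3; 13 taken => place at 16.
990 hashes to 1; slot 1 is free => place at 1.
986 hashes to 10; slot 10 is free => place at 10.
Table: [930, 990, -, 158, 983, 964, 967, -, -, -, 986, -, -, 690, 257, 945, 418]
Lookup 770: h=3, h2=3, probe 3,6,9 → slot 9 empty, not found.

3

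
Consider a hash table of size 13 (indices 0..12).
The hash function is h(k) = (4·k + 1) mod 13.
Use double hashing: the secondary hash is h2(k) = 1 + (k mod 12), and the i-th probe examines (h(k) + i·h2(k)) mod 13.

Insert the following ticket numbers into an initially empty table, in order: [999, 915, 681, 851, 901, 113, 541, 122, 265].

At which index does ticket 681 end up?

5

999: h=6 -> slot 6
915: h=8 -> slot 8
681: h=8, h2=10, probe 8,5 -> slot 5
851: h=12 -> slot 12
901: h=4 -> slot 4
113: h=11 -> slot 11
541: h=7 -> slot 7
122: h=8, h2=3, probe 8,11,1 -> slot 1
265: h=8, h2=2, probe 8,10 -> slot 10
Table: [., 122, ., ., 901, 681, 999, 541, 915, ., 265, 113, 851]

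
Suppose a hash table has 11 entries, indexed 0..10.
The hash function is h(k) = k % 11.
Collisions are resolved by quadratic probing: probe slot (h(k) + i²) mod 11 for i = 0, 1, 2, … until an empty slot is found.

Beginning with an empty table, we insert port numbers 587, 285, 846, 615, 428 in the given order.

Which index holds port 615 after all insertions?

Insert 587: h=4, slot 4 empty → index 4.
Insert 285: h=10, slot 10 empty → index 10.
Insert 846: h=10, slot 10 occupied → index 0.
Insert 615: h=10, slots 10,0 occupied → index 3.
Insert 428: h=10, slots 10,0,3 occupied → index 8.
Table: [846, —, —, 615, 587, —, —, —, 428, —, 285]

3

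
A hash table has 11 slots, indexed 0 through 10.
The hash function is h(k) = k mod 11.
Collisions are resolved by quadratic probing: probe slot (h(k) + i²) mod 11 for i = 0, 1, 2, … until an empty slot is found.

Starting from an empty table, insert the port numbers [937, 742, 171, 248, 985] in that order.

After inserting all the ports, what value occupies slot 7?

248

Insert 937: h=2, slot 2 empty => index 2.
Insert 742: h=5, slot 5 empty => index 5.
Insert 171: h=6, slot 6 empty => index 6.
Insert 248: h=6, slot 6 occupied => index 7.
Insert 985: h=6, slots 6,7 occupied => index 10.
Table: [∅, ∅, 937, ∅, ∅, 742, 171, 248, ∅, ∅, 985]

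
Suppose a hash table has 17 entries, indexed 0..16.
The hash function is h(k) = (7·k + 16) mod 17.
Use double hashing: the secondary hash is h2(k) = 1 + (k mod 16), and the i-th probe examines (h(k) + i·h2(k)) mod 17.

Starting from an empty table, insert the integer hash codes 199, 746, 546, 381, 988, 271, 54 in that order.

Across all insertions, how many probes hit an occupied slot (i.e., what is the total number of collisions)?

199 hashes to 15; slot 15 is free → place at 15.
746 hashes to 2; slot 2 is free → place at 2.
546 hashes to 13; slot 13 is free → place at 13.
381 hashes to 14; slot 14 is free → place at 14.
988 hashes to 13, h2=13; 13 taken → place at 9.
271 hashes to 9, h2=16; 9 taken → place at 8.
54 hashes to 3; slot 3 is free → place at 3.
Table: [_, _, 746, 54, _, _, _, _, 271, 988, _, _, _, 546, 381, 199, _]

2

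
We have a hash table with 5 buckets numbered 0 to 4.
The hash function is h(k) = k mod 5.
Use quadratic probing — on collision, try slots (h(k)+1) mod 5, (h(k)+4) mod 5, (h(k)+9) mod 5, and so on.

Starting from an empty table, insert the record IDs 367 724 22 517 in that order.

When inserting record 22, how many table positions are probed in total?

367 hashes to 2; slot 2 is free -> place at 2.
724 hashes to 4; slot 4 is free -> place at 4.
22 hashes to 2; 2 taken -> place at 3.
517 hashes to 2; 2,3 taken -> place at 1.
Table: [., 517, 367, 22, 724]

2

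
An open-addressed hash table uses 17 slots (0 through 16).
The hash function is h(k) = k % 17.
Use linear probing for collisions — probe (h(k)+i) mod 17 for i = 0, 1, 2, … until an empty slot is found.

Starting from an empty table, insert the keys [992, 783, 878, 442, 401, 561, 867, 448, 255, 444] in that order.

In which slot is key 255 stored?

992 hashes to 6; slot 6 is free -> place at 6.
783 hashes to 1; slot 1 is free -> place at 1.
878 hashes to 11; slot 11 is free -> place at 11.
442 hashes to 0; slot 0 is free -> place at 0.
401 hashes to 10; slot 10 is free -> place at 10.
561 hashes to 0; 0,1 taken -> place at 2.
867 hashes to 0; 0,1,2 taken -> place at 3.
448 hashes to 6; 6 taken -> place at 7.
255 hashes to 0; 0,1,2,3 taken -> place at 4.
444 hashes to 2; 2,3,4 taken -> place at 5.
Table: [442, 783, 561, 867, 255, 444, 992, 448, -, -, 401, 878, -, -, -, -, -]

4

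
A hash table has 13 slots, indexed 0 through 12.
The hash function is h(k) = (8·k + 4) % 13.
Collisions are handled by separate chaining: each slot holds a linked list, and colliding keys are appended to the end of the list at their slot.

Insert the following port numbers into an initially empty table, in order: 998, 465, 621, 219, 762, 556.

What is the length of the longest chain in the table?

Insert 998: h=6, bucket 6 empty -> new chain.
Insert 465: h=6, bucket 6 nonempty -> append to chain.
Insert 621: h=6, bucket 6 nonempty -> append to chain.
Insert 219: h=1, bucket 1 empty -> new chain.
Insert 762: h=3, bucket 3 empty -> new chain.
Insert 556: h=6, bucket 6 nonempty -> append to chain.
Final buckets:
0: ∅
1: 219
2: ∅
3: 762
4: ∅
5: ∅
6: 998 -> 465 -> 621 -> 556
7: ∅
8: ∅
9: ∅
10: ∅
11: ∅
12: ∅

4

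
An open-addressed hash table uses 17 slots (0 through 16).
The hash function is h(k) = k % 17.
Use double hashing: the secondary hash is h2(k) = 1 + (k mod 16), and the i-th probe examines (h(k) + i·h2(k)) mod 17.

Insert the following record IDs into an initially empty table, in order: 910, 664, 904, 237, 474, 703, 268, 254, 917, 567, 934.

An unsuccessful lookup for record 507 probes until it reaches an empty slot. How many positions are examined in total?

910 hashes to 9; slot 9 is free => place at 9.
664 hashes to 1; slot 1 is free => place at 1.
904 hashes to 3; slot 3 is free => place at 3.
237 hashes to 16; slot 16 is free => place at 16.
474 hashes to 15; slot 15 is free => place at 15.
703 hashes to 6; slot 6 is free => place at 6.
268 hashes to 13; slot 13 is free => place at 13.
254 hashes to 16, h2=15; 16 taken => place at 14.
917 hashes to 16, h2=6; 16 taken => place at 5.
567 hashes to 6, h2=8; 6,14,5,13 taken => place at 4.
934 hashes to 16, h2=7; 16,6,13,3 taken => place at 10.
Table: [∅, 664, ∅, 904, 567, 917, 703, ∅, ∅, 910, 934, ∅, ∅, 268, 254, 474, 237]
Lookup 507: h=14, h2=12, probe 14,9,4,16,11 → slot 11 empty, not found.

5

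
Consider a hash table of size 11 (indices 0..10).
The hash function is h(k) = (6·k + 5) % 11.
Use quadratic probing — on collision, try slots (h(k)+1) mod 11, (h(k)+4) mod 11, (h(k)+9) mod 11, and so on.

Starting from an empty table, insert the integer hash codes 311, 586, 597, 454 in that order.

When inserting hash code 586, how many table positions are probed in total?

2

311 hashes to 1; slot 1 is free => place at 1.
586 hashes to 1; 1 taken => place at 2.
597 hashes to 1; 1,2 taken => place at 5.
454 hashes to 1; 1,2,5 taken => place at 10.
Table: [-, 311, 586, -, -, 597, -, -, -, -, 454]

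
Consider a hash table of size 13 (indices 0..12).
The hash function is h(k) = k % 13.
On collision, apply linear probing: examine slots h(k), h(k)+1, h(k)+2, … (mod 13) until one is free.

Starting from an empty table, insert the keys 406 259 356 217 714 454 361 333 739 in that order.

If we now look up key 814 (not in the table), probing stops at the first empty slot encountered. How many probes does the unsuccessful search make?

406: h=3 => slot 3
259: h=12 => slot 12
356: h=5 => slot 5
217: h=9 => slot 9
714: h=12, probe 12,0 => slot 0
454: h=12, probe 12,0,1 => slot 1
361: h=10 => slot 10
333: h=8 => slot 8
739: h=11 => slot 11
Table: [714, 454, _, 406, _, 356, _, _, 333, 217, 361, 739, 259]
Lookup 814: h=8, probe 8,9,10,11,12,0,1,2 → slot 2 empty, not found.

8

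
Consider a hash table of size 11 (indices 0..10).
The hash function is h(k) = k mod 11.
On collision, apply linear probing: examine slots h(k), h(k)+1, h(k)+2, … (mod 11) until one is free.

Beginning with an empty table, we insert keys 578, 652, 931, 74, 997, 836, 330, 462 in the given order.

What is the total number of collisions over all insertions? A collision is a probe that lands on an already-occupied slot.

5

578: h=6 -> slot 6
652: h=3 -> slot 3
931: h=7 -> slot 7
74: h=8 -> slot 8
997: h=7, probe 7,8,9 -> slot 9
836: h=0 -> slot 0
330: h=0, probe 0,1 -> slot 1
462: h=0, probe 0,1,2 -> slot 2
Table: [836, 330, 462, 652, —, —, 578, 931, 74, 997, —]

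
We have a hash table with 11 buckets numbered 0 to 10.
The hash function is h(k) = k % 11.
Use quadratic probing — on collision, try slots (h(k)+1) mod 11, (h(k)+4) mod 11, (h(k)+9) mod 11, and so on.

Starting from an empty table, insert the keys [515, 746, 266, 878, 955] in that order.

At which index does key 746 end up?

515 hashes to 9; slot 9 is free → place at 9.
746 hashes to 9; 9 taken → place at 10.
266 hashes to 2; slot 2 is free → place at 2.
878 hashes to 9; 9,10,2 taken → place at 7.
955 hashes to 9; 9,10,2,7 taken → place at 3.
Table: [_, _, 266, 955, _, _, _, 878, _, 515, 746]

10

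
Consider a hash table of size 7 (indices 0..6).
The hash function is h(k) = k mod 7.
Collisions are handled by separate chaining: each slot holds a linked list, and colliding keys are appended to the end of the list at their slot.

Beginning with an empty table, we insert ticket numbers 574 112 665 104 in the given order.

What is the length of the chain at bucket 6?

1

Insert 574: h=0, bucket 0 empty -> new chain.
Insert 112: h=0, bucket 0 nonempty -> append to chain.
Insert 665: h=0, bucket 0 nonempty -> append to chain.
Insert 104: h=6, bucket 6 empty -> new chain.
Final buckets:
0: 574 -> 112 -> 665
1: -
2: -
3: -
4: -
5: -
6: 104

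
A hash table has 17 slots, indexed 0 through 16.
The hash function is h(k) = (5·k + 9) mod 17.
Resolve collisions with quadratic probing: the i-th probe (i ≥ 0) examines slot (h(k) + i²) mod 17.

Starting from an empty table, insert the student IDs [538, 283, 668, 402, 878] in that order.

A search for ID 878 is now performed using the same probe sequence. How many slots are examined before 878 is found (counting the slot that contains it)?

538: h=13 => slot 13
283: h=13, probe 13,14 => slot 14
668: h=0 => slot 0
402: h=13, probe 13,14,0,5 => slot 5
878: h=13, probe 13,14,0,5,12 => slot 12
Table: [668, —, —, —, —, 402, —, —, —, —, —, —, 878, 538, 283, —, —]
Lookup 878: h=13, probe 13,14,0,5,12 → found at 12.

5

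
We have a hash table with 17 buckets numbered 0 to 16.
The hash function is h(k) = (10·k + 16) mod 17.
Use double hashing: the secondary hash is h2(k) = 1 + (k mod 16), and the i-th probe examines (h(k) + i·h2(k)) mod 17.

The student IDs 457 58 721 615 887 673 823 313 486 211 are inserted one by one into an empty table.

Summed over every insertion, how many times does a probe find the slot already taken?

Insert 457: h=13, slot 13 empty => index 13.
Insert 58: h=1, slot 1 empty => index 1.
Insert 721: h=1, h2=2, slot 1 occupied => index 3.
Insert 615: h=12, slot 12 empty => index 12.
Insert 887: h=12, h2=8, slots 12,3 occupied => index 11.
Insert 673: h=14, slot 14 empty => index 14.
Insert 823: h=1, h2=8, slot 1 occupied => index 9.
Insert 313: h=1, h2=10, slots 1,11 occupied => index 4.
Insert 486: h=14, h2=7, slots 14,4,11,1 occupied => index 8.
Insert 211: h=1, h2=4, slot 1 occupied => index 5.
Table: [-, 58, -, 721, 313, 211, -, -, 486, 823, -, 887, 615, 457, 673, -, -]

11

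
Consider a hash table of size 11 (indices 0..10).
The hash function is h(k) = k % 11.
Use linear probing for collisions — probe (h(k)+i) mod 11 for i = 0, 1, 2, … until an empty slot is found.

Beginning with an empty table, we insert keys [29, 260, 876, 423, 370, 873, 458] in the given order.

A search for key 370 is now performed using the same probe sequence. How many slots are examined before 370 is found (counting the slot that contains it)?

29: h=7 => slot 7
260: h=7, probe 7,8 => slot 8
876: h=7, probe 7,8,9 => slot 9
423: h=5 => slot 5
370: h=7, probe 7,8,9,10 => slot 10
873: h=4 => slot 4
458: h=7, probe 7,8,9,10,0 => slot 0
Table: [458, ∅, ∅, ∅, 873, 423, ∅, 29, 260, 876, 370]
Lookup 370: h=7, probe 7,8,9,10 → found at 10.

4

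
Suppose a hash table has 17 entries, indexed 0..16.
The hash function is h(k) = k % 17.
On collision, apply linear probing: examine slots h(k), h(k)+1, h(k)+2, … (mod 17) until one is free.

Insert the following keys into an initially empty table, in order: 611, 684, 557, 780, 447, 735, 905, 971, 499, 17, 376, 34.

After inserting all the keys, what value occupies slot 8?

499

611 hashes to 16; slot 16 is free -> place at 16.
684 hashes to 4; slot 4 is free -> place at 4.
557 hashes to 13; slot 13 is free -> place at 13.
780 hashes to 15; slot 15 is free -> place at 15.
447 hashes to 5; slot 5 is free -> place at 5.
735 hashes to 4; 4,5 taken -> place at 6.
905 hashes to 4; 4,5,6 taken -> place at 7.
971 hashes to 2; slot 2 is free -> place at 2.
499 hashes to 6; 6,7 taken -> place at 8.
17 hashes to 0; slot 0 is free -> place at 0.
376 hashes to 2; 2 taken -> place at 3.
34 hashes to 0; 0 taken -> place at 1.
Table: [17, 34, 971, 376, 684, 447, 735, 905, 499, -, -, -, -, 557, -, 780, 611]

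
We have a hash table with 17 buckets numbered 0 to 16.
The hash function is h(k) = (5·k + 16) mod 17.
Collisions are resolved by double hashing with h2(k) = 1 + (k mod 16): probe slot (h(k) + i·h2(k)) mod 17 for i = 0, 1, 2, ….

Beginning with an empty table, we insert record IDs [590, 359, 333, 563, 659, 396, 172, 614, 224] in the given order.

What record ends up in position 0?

659

590 hashes to 8; slot 8 is free -> place at 8.
359 hashes to 9; slot 9 is free -> place at 9.
333 hashes to 15; slot 15 is free -> place at 15.
563 hashes to 9, h2=4; 9 taken -> place at 13.
659 hashes to 13, h2=4; 13 taken -> place at 0.
396 hashes to 7; slot 7 is free -> place at 7.
172 hashes to 9, h2=13; 9 taken -> place at 5.
614 hashes to 9, h2=7; 9 taken -> place at 16.
224 hashes to 14; slot 14 is free -> place at 14.
Table: [659, —, —, —, —, 172, —, 396, 590, 359, —, —, —, 563, 224, 333, 614]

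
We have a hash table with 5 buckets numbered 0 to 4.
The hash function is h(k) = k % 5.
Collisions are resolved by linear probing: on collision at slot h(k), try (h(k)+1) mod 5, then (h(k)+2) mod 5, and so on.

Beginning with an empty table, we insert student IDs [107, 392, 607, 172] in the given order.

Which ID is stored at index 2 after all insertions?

Insert 107: h=2, slot 2 empty -> index 2.
Insert 392: h=2, slot 2 occupied -> index 3.
Insert 607: h=2, slots 2,3 occupied -> index 4.
Insert 172: h=2, slots 2,3,4 occupied -> index 0.
Table: [172, ∅, 107, 392, 607]

107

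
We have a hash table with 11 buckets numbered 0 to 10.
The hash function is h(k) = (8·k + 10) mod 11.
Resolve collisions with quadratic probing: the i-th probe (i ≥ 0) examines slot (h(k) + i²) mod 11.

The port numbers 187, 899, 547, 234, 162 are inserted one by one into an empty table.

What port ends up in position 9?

187 hashes to 10; slot 10 is free -> place at 10.
899 hashes to 8; slot 8 is free -> place at 8.
547 hashes to 8; 8 taken -> place at 9.
234 hashes to 1; slot 1 is free -> place at 1.
162 hashes to 8; 8,9,1 taken -> place at 6.
Table: [-, 234, -, -, -, -, 162, -, 899, 547, 187]

547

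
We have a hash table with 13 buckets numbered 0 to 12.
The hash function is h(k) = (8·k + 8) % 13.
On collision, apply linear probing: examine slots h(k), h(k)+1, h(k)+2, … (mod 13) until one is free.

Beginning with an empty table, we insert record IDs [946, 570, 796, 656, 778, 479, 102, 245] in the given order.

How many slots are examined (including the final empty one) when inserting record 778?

Insert 946: h=10, slot 10 empty => index 10.
Insert 570: h=5, slot 5 empty => index 5.
Insert 796: h=6, slot 6 empty => index 6.
Insert 656: h=4, slot 4 empty => index 4.
Insert 778: h=5, slots 5,6 occupied => index 7.
Insert 479: h=5, slots 5,6,7 occupied => index 8.
Insert 102: h=5, slots 5,6,7,8 occupied => index 9.
Insert 245: h=5, slots 5,6,7,8,9,10 occupied => index 11.
Table: [_, _, _, _, 656, 570, 796, 778, 479, 102, 946, 245, _]

3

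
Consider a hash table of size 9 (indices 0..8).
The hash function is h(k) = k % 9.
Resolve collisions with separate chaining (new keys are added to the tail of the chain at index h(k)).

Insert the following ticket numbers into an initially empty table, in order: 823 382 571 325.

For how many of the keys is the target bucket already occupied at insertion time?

2

Insert 823: h=4, bucket 4 empty -> new chain.
Insert 382: h=4, bucket 4 nonempty -> append to chain.
Insert 571: h=4, bucket 4 nonempty -> append to chain.
Insert 325: h=1, bucket 1 empty -> new chain.
Final buckets:
0: -
1: 325
2: -
3: -
4: 823 -> 382 -> 571
5: -
6: -
7: -
8: -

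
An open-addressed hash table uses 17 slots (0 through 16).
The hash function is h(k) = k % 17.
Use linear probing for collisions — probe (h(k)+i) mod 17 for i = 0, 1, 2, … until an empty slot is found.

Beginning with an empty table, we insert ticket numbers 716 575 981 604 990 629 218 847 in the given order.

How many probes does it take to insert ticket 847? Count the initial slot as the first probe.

Insert 716: h=2, slot 2 empty -> index 2.
Insert 575: h=14, slot 14 empty -> index 14.
Insert 981: h=12, slot 12 empty -> index 12.
Insert 604: h=9, slot 9 empty -> index 9.
Insert 990: h=4, slot 4 empty -> index 4.
Insert 629: h=0, slot 0 empty -> index 0.
Insert 218: h=14, slot 14 occupied -> index 15.
Insert 847: h=14, slots 14,15 occupied -> index 16.
Table: [629, —, 716, —, 990, —, —, —, —, 604, —, —, 981, —, 575, 218, 847]

3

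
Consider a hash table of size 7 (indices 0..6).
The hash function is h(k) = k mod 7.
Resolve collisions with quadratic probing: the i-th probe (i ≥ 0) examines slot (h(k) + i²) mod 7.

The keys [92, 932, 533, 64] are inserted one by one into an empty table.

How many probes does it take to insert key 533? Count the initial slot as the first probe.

92: h=1 -> slot 1
932: h=1, probe 1,2 -> slot 2
533: h=1, probe 1,2,5 -> slot 5
64: h=1, probe 1,2,5,3 -> slot 3
Table: [., 92, 932, 64, ., 533, .]

3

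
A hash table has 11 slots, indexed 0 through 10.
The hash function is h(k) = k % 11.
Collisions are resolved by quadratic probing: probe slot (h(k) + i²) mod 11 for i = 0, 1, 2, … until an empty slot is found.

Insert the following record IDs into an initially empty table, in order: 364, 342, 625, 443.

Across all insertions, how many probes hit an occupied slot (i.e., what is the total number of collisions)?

1

364: h=1 → slot 1
342: h=1, probe 1,2 → slot 2
625: h=9 → slot 9
443: h=3 → slot 3
Table: [—, 364, 342, 443, —, —, —, —, —, 625, —]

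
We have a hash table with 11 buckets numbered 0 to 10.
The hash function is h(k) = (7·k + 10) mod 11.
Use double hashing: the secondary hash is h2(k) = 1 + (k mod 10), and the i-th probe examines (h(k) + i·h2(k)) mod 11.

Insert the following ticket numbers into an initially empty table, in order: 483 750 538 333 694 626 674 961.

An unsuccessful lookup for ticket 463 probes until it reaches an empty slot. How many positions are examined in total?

Insert 483: h=3, slot 3 empty => index 3.
Insert 750: h=2, slot 2 empty => index 2.
Insert 538: h=3, h2=9, slot 3 occupied => index 1.
Insert 333: h=9, slot 9 empty => index 9.
Insert 694: h=6, slot 6 empty => index 6.
Insert 626: h=3, h2=7, slot 3 occupied => index 10.
Insert 674: h=9, h2=5, slots 9,3 occupied => index 8.
Insert 961: h=5, slot 5 empty => index 5.
Table: [∅, 538, 750, 483, ∅, 961, 694, ∅, 674, 333, 626]
Lookup 463: h=6, h2=4, probe 6,10,3,7 → slot 7 empty, not found.

4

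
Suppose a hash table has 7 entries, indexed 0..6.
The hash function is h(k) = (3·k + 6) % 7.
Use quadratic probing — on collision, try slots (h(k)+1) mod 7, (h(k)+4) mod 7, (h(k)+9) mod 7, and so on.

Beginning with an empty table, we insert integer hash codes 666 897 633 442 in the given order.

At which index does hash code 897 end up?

666 hashes to 2; slot 2 is free → place at 2.
897 hashes to 2; 2 taken → place at 3.
633 hashes to 1; slot 1 is free → place at 1.
442 hashes to 2; 2,3 taken → place at 6.
Table: [., 633, 666, 897, ., ., 442]

3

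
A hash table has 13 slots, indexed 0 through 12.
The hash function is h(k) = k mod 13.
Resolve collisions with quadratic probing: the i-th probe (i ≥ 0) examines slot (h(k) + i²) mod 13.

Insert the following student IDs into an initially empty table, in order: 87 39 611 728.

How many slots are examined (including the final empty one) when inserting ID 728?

87: h=9 -> slot 9
39: h=0 -> slot 0
611: h=0, probe 0,1 -> slot 1
728: h=0, probe 0,1,4 -> slot 4
Table: [39, 611, —, —, 728, —, —, —, —, 87, —, —, —]

3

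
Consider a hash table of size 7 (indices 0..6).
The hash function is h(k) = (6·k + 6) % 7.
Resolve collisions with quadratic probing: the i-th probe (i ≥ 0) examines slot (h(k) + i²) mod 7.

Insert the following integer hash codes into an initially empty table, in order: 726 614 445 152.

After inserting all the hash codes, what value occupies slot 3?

Insert 726: h=1, slot 1 empty => index 1.
Insert 614: h=1, slot 1 occupied => index 2.
Insert 445: h=2, slot 2 occupied => index 3.
Insert 152: h=1, slots 1,2 occupied => index 5.
Table: [-, 726, 614, 445, -, 152, -]

445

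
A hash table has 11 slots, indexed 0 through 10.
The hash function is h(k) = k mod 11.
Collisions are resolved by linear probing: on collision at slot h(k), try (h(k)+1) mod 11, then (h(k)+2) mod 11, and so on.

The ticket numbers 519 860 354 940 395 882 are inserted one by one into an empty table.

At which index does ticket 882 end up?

519 hashes to 2; slot 2 is free -> place at 2.
860 hashes to 2; 2 taken -> place at 3.
354 hashes to 2; 2,3 taken -> place at 4.
940 hashes to 5; slot 5 is free -> place at 5.
395 hashes to 10; slot 10 is free -> place at 10.
882 hashes to 2; 2,3,4,5 taken -> place at 6.
Table: [_, _, 519, 860, 354, 940, 882, _, _, _, 395]

6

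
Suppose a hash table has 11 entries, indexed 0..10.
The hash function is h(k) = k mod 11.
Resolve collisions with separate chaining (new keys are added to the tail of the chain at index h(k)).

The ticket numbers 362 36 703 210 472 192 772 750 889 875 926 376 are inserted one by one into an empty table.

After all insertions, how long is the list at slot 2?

362 -> bucket 10
36 -> bucket 3
703 -> bucket 10 (collision)
210 -> bucket 1
472 -> bucket 10 (collision)
192 -> bucket 5
772 -> bucket 2
750 -> bucket 2 (collision)
889 -> bucket 9
875 -> bucket 6
926 -> bucket 2 (collision)
376 -> bucket 2 (collision)
Final buckets:
0: -
1: 210
2: 772 -> 750 -> 926 -> 376
3: 36
4: -
5: 192
6: 875
7: -
8: -
9: 889
10: 362 -> 703 -> 472

4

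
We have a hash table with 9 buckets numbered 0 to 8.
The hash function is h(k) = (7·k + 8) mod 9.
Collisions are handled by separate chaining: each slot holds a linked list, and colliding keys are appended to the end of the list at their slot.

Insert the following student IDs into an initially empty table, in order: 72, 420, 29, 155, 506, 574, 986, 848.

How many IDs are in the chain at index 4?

72 → bucket 8
420 → bucket 5
29 → bucket 4
155 → bucket 4 (collision)
506 → bucket 4 (collision)
574 → bucket 3
986 → bucket 7
848 → bucket 4 (collision)
Final buckets:
0: -
1: -
2: -
3: 574
4: 29 -> 155 -> 506 -> 848
5: 420
6: -
7: 986
8: 72

4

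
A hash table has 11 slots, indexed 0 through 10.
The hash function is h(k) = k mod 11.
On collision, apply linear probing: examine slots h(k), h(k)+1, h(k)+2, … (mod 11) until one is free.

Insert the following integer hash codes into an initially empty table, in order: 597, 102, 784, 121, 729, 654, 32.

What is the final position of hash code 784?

5

597: h=3 => slot 3
102: h=3, probe 3,4 => slot 4
784: h=3, probe 3,4,5 => slot 5
121: h=0 => slot 0
729: h=3, probe 3,4,5,6 => slot 6
654: h=5, probe 5,6,7 => slot 7
32: h=10 => slot 10
Table: [121, ∅, ∅, 597, 102, 784, 729, 654, ∅, ∅, 32]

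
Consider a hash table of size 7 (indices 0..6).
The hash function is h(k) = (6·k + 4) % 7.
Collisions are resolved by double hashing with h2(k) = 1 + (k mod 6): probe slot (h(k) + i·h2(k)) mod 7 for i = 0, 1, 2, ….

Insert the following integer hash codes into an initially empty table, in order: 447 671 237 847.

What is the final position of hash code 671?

4

447: h=5 → slot 5
671: h=5, h2=6, probe 5,4 → slot 4
237: h=5, h2=4, probe 5,2 → slot 2
847: h=4, h2=2, probe 4,6 → slot 6
Table: [—, —, 237, —, 671, 447, 847]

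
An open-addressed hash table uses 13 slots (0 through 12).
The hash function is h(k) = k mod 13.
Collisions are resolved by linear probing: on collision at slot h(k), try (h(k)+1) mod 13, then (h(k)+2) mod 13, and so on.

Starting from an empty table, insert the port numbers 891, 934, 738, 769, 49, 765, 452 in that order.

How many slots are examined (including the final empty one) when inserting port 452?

891 hashes to 7; slot 7 is free => place at 7.
934 hashes to 11; slot 11 is free => place at 11.
738 hashes to 10; slot 10 is free => place at 10.
769 hashes to 2; slot 2 is free => place at 2.
49 hashes to 10; 10,11 taken => place at 12.
765 hashes to 11; 11,12 taken => place at 0.
452 hashes to 10; 10,11,12,0 taken => place at 1.
Table: [765, 452, 769, -, -, -, -, 891, -, -, 738, 934, 49]

5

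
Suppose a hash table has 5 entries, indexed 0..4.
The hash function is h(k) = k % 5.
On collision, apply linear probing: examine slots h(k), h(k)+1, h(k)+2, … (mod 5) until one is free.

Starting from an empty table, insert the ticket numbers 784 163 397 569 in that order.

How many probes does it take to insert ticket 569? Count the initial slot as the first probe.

784: h=4 -> slot 4
163: h=3 -> slot 3
397: h=2 -> slot 2
569: h=4, probe 4,0 -> slot 0
Table: [569, _, 397, 163, 784]

2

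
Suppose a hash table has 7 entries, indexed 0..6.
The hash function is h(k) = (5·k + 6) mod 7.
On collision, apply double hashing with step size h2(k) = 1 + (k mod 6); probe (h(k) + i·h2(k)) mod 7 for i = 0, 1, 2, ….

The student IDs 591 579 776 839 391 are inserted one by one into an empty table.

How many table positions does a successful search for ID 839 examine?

591: h=0 → slot 0
579: h=3 → slot 3
776: h=1 → slot 1
839: h=1, h2=6, probe 1,0,6 → slot 6
391: h=1, h2=2, probe 1,3,5 → slot 5
Table: [591, 776, _, 579, _, 391, 839]
Lookup 839: h=1, h2=6, probe 1,0,6 → found at 6.

3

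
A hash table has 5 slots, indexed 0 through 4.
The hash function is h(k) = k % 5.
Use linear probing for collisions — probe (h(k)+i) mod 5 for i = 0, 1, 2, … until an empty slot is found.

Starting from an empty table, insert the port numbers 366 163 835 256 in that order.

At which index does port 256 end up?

2

Insert 366: h=1, slot 1 empty => index 1.
Insert 163: h=3, slot 3 empty => index 3.
Insert 835: h=0, slot 0 empty => index 0.
Insert 256: h=1, slot 1 occupied => index 2.
Table: [835, 366, 256, 163, ∅]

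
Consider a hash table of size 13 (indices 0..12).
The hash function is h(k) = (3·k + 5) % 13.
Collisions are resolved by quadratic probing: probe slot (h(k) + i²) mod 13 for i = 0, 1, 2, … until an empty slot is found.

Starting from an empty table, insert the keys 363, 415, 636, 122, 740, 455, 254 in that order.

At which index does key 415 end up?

3

363 hashes to 2; slot 2 is free => place at 2.
415 hashes to 2; 2 taken => place at 3.
636 hashes to 2; 2,3 taken => place at 6.
122 hashes to 7; slot 7 is free => place at 7.
740 hashes to 2; 2,3,6 taken => place at 11.
455 hashes to 5; slot 5 is free => place at 5.
254 hashes to 0; slot 0 is free => place at 0.
Table: [254, -, 363, 415, -, 455, 636, 122, -, -, -, 740, -]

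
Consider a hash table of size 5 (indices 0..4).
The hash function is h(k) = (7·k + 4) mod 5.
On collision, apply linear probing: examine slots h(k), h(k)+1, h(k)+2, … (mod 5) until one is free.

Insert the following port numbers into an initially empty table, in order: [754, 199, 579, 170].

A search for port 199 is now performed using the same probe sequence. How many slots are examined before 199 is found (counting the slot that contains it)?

754: h=2 → slot 2
199: h=2, probe 2,3 → slot 3
579: h=2, probe 2,3,4 → slot 4
170: h=4, probe 4,0 → slot 0
Table: [170, _, 754, 199, 579]
Lookup 199: h=2, probe 2,3 → found at 3.

2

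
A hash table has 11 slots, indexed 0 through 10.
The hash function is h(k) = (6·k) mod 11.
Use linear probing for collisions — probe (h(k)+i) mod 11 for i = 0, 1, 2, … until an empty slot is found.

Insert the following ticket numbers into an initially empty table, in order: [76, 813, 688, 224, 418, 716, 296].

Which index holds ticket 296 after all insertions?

76 hashes to 5; slot 5 is free => place at 5.
813 hashes to 5; 5 taken => place at 6.
688 hashes to 3; slot 3 is free => place at 3.
224 hashes to 2; slot 2 is free => place at 2.
418 hashes to 0; slot 0 is free => place at 0.
716 hashes to 6; 6 taken => place at 7.
296 hashes to 5; 5,6,7 taken => place at 8.
Table: [418, ∅, 224, 688, ∅, 76, 813, 716, 296, ∅, ∅]

8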